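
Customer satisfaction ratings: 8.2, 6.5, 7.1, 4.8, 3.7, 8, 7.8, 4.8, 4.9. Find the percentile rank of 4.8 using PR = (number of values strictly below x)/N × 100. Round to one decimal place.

N = 9.
Strictly below 4.8: 1. Equal to 4.8: 2.
PR = 1/9 × 100 = 11.1

11.1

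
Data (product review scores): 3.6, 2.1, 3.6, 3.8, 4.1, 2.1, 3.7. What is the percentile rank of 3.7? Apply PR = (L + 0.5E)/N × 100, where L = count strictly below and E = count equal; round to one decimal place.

64.3

N = 7.
Strictly below 3.7: 4. Equal to 3.7: 1.
PR = (4 + 0.5·1)/7 × 100 = 64.3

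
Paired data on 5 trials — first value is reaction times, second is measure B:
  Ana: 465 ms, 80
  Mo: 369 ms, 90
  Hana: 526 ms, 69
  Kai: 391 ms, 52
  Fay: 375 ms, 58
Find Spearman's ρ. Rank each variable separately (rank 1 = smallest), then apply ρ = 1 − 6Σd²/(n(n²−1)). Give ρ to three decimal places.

-0.200

Ranks of variable 1: 4, 1, 5, 3, 2
Ranks of variable 2: 4, 5, 3, 1, 2
d = r₁ − r₂: 0, -4, 2, 2, 0
d²: 0, 16, 4, 4, 0; Σd² = 24
ρ = 1 − 6·24/(5·24) = 1 − 144/120 = -0.200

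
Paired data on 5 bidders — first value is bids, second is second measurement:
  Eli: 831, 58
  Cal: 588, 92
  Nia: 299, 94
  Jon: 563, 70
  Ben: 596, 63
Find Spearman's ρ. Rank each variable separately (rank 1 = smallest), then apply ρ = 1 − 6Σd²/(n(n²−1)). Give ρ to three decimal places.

-0.900

Ranks of variable 1: 5, 3, 1, 2, 4
Ranks of variable 2: 1, 4, 5, 3, 2
d = r₁ − r₂: 4, -1, -4, -1, 2
d²: 16, 1, 16, 1, 4; Σd² = 38
ρ = 1 − 6·38/(5·24) = 1 − 228/120 = -0.900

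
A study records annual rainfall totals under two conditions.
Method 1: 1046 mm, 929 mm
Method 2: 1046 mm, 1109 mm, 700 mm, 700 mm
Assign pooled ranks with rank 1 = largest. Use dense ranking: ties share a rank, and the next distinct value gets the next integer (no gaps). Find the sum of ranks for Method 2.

11

Sorted (descending): 1109, 1046, 1046, 929, 700, 700
The 2 values of 1046 share dense rank 2.
The 2 values of 700 share dense rank 4.
Remaining distinct values take the next consecutive integers.
Method 2 values → pooled ranks: 1046→2, 1109→1, 700→4, 700→4
Rank sum = 2 + 1 + 4 + 4 = 11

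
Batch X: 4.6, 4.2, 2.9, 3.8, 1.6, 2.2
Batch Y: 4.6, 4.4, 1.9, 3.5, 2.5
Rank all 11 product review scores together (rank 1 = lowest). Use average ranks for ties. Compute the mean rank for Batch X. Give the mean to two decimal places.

5.75

Sorted (ascending): 1.6, 1.9, 2.2, 2.5, 2.9, 3.5, 3.8, 4.2, 4.4, 4.6, 4.6
The 2 values of 4.6 occupy positions 10–11 → average rank (10+11)/2 = 10.5.
Batch X values → pooled ranks: 4.6→10.5, 4.2→8, 2.9→5, 3.8→7, 1.6→1, 2.2→3
Mean rank = (10.5 + 8 + 5 + 7 + 1 + 3) / 6 = 5.75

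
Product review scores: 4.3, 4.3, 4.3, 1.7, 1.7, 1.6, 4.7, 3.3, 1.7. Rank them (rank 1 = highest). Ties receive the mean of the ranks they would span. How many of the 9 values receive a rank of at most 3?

4

Sorted (descending): 4.7, 4.3, 4.3, 4.3, 3.3, 1.7, 1.7, 1.7, 1.6
The 3 values of 4.3 occupy positions 2–4 → average rank 3.
The 3 values of 1.7 occupy positions 6–8 → average rank 7.
Ranks ≤ 3: {1, 3, 3, 3} → 4 values.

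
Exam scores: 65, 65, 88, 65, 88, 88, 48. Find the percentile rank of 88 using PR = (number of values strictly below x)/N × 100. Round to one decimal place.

N = 7.
Strictly below 88: 4. Equal to 88: 3.
PR = 4/7 × 100 = 57.1

57.1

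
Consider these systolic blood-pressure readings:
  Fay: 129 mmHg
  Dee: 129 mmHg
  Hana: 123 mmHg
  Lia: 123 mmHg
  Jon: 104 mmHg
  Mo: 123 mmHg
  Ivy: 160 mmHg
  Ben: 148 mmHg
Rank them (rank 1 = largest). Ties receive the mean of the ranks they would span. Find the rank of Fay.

3.5

Sorted (descending): 160, 148, 129, 129, 123, 123, 123, 104
The 2 values of 129 occupy positions 3–4 → average rank (3+4)/2 = 3.5.
The 3 values of 123 occupy positions 5–7 → average rank 6.
Fay has value 129 mmHg → rank 3.5.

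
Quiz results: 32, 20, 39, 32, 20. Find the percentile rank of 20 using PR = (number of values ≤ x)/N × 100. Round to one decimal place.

N = 5.
Strictly below 20: 0. Equal to 20: 2.
PR = 2/5 × 100 = 40.0

40.0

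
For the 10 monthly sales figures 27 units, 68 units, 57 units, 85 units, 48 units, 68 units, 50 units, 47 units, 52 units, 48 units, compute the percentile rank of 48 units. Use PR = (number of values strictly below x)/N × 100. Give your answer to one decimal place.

20.0

N = 10.
Strictly below 48: 2. Equal to 48: 2.
PR = 2/10 × 100 = 20.0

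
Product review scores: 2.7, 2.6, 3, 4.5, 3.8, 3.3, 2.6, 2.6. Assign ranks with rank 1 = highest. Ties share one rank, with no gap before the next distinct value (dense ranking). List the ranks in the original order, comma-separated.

Sorted (descending): 4.5, 3.8, 3.3, 3, 2.7, 2.6, 2.6, 2.6
The 3 values of 2.6 share dense rank 6.
Remaining distinct values take the next consecutive integers.

5, 6, 4, 1, 2, 3, 6, 6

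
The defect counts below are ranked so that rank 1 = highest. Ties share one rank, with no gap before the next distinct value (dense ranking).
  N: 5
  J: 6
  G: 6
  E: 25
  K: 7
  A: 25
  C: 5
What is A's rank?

1

Sorted (descending): 25, 25, 7, 6, 6, 5, 5
The 2 values of 25 share dense rank 1.
The 2 values of 6 share dense rank 3.
The 2 values of 5 share dense rank 4.
Remaining distinct values take the next consecutive integers.
A has value 25 → rank 1.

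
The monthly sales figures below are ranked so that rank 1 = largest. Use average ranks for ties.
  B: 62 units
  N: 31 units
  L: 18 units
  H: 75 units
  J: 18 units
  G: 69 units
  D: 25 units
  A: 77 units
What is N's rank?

5

Sorted (descending): 77, 75, 69, 62, 31, 25, 18, 18
The 2 values of 18 occupy positions 7–8 → average rank (7+8)/2 = 7.5.
N has value 31 units → rank 5.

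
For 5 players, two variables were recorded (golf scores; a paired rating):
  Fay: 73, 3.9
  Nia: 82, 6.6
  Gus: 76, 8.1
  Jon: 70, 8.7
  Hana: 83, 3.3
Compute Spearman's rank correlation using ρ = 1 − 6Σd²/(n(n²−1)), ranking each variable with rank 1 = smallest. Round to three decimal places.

Ranks of variable 1: 2, 4, 3, 1, 5
Ranks of variable 2: 2, 3, 4, 5, 1
d = r₁ − r₂: 0, 1, -1, -4, 4
d²: 0, 1, 1, 16, 16; Σd² = 34
ρ = 1 − 6·34/(5·24) = 1 − 204/120 = -0.700

-0.700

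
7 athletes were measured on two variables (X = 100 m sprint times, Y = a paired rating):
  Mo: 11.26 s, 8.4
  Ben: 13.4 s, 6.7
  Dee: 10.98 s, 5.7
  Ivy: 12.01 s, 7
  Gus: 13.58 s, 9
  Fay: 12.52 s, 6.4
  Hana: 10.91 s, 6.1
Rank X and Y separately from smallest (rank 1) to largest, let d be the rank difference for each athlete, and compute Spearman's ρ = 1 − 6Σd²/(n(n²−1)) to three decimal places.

0.643

Ranks of variable 1: 3, 6, 2, 4, 7, 5, 1
Ranks of variable 2: 6, 4, 1, 5, 7, 3, 2
d = r₁ − r₂: -3, 2, 1, -1, 0, 2, -1
d²: 9, 4, 1, 1, 0, 4, 1; Σd² = 20
ρ = 1 − 6·20/(7·48) = 1 − 120/336 = 0.643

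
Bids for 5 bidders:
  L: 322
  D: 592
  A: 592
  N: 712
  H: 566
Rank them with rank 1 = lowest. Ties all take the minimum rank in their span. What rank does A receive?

Sorted (ascending): 322, 566, 592, 592, 712
The 2 values of 592 occupy positions 3–4 → each gets rank 3.
A has value 592 → rank 3.

3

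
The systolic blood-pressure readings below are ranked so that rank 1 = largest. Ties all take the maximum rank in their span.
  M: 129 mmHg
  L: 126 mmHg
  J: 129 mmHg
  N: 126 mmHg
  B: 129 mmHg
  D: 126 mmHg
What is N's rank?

Sorted (descending): 129, 129, 129, 126, 126, 126
The 3 values of 129 occupy positions 1–3 → each gets rank 3.
The 3 values of 126 occupy positions 4–6 → each gets rank 6.
N has value 126 mmHg → rank 6.

6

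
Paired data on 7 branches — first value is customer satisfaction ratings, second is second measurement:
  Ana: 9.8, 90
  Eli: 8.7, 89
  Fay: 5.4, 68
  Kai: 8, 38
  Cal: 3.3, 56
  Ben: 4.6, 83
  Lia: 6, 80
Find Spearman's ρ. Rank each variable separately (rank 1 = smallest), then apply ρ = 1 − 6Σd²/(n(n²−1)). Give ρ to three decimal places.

0.536

Ranks of variable 1: 7, 6, 3, 5, 1, 2, 4
Ranks of variable 2: 7, 6, 3, 1, 2, 5, 4
d = r₁ − r₂: 0, 0, 0, 4, -1, -3, 0
d²: 0, 0, 0, 16, 1, 9, 0; Σd² = 26
ρ = 1 − 6·26/(7·48) = 1 − 156/336 = 0.536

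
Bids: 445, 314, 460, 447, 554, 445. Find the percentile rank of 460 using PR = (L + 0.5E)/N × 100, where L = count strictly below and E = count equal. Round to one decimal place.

75.0

N = 6.
Strictly below 460: 4. Equal to 460: 1.
PR = (4 + 0.5·1)/6 × 100 = 75.0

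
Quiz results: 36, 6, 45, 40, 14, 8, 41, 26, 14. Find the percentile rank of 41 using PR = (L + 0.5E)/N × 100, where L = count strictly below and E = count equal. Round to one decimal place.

N = 9.
Strictly below 41: 7. Equal to 41: 1.
PR = (7 + 0.5·1)/9 × 100 = 83.3

83.3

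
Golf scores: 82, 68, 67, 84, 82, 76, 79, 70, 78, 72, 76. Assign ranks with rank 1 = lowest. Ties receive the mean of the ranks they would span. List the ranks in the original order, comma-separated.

9.5, 2, 1, 11, 9.5, 5.5, 8, 3, 7, 4, 5.5

Sorted (ascending): 67, 68, 70, 72, 76, 76, 78, 79, 82, 82, 84
The 2 values of 76 occupy positions 5–6 → average rank (5+6)/2 = 5.5.
The 2 values of 82 occupy positions 9–10 → average rank (9+10)/2 = 9.5.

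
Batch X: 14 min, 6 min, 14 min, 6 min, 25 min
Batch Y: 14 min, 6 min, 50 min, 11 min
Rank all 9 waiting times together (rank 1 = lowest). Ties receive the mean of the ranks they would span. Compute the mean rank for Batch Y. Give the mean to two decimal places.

Sorted (ascending): 6, 6, 6, 11, 14, 14, 14, 25, 50
The 3 values of 6 occupy positions 1–3 → average rank 2.
The 3 values of 14 occupy positions 5–7 → average rank 6.
Batch Y values → pooled ranks: 14→6, 6→2, 50→9, 11→4
Mean rank = (6 + 2 + 9 + 4) / 4 = 5.25

5.25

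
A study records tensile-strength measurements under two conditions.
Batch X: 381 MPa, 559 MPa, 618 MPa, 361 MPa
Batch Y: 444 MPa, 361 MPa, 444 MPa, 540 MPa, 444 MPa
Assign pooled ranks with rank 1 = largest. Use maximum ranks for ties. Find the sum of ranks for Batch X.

19

Sorted (descending): 618, 559, 540, 444, 444, 444, 381, 361, 361
The 3 values of 444 occupy positions 4–6 → each gets rank 6.
The 2 values of 361 occupy positions 8–9 → each gets rank 9.
Batch X values → pooled ranks: 381→7, 559→2, 618→1, 361→9
Rank sum = 7 + 2 + 1 + 9 = 19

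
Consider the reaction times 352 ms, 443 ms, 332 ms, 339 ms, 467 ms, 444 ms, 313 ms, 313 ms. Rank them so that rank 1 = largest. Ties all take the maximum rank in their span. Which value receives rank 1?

Sorted (descending): 467, 444, 443, 352, 339, 332, 313, 313
The 2 values of 313 occupy positions 7–8 → each gets rank 8.
Rank 1 → value 467.

467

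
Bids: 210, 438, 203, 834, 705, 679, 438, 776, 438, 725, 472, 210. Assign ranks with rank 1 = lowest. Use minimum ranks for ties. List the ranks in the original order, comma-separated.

Sorted (ascending): 203, 210, 210, 438, 438, 438, 472, 679, 705, 725, 776, 834
The 2 values of 210 occupy positions 2–3 → each gets rank 2.
The 3 values of 438 occupy positions 4–6 → each gets rank 4.

2, 4, 1, 12, 9, 8, 4, 11, 4, 10, 7, 2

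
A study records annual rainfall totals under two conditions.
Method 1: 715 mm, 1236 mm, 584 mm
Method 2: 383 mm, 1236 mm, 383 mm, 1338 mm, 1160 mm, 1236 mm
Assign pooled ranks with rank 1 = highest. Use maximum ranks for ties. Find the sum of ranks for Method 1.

17

Sorted (descending): 1338, 1236, 1236, 1236, 1160, 715, 584, 383, 383
The 3 values of 1236 occupy positions 2–4 → each gets rank 4.
The 2 values of 383 occupy positions 8–9 → each gets rank 9.
Method 1 values → pooled ranks: 715→6, 1236→4, 584→7
Rank sum = 6 + 4 + 7 = 17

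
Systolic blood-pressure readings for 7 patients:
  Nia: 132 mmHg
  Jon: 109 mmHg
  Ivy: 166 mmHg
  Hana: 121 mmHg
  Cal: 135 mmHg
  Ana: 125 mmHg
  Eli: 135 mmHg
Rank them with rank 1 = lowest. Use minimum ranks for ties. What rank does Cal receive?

5

Sorted (ascending): 109, 121, 125, 132, 135, 135, 166
The 2 values of 135 occupy positions 5–6 → each gets rank 5.
Cal has value 135 mmHg → rank 5.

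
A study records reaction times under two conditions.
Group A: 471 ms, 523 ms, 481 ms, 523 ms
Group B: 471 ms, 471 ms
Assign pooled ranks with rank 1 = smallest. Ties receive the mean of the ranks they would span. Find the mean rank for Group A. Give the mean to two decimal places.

4.25

Sorted (ascending): 471, 471, 471, 481, 523, 523
The 3 values of 471 occupy positions 1–3 → average rank 2.
The 2 values of 523 occupy positions 5–6 → average rank (5+6)/2 = 5.5.
Group A values → pooled ranks: 471→2, 523→5.5, 481→4, 523→5.5
Mean rank = (2 + 5.5 + 4 + 5.5) / 4 = 4.25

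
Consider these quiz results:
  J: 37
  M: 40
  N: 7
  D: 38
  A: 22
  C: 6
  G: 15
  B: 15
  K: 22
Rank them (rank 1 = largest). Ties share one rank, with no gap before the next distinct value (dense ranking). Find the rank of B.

Sorted (descending): 40, 38, 37, 22, 22, 15, 15, 7, 6
The 2 values of 22 share dense rank 4.
The 2 values of 15 share dense rank 5.
Remaining distinct values take the next consecutive integers.
B has value 15 → rank 5.

5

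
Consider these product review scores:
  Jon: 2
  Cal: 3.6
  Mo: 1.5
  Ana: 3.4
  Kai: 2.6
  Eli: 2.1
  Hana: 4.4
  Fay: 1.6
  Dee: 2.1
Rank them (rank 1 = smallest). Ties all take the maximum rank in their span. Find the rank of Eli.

5

Sorted (ascending): 1.5, 1.6, 2, 2.1, 2.1, 2.6, 3.4, 3.6, 4.4
The 2 values of 2.1 occupy positions 4–5 → each gets rank 5.
Eli has value 2.1 → rank 5.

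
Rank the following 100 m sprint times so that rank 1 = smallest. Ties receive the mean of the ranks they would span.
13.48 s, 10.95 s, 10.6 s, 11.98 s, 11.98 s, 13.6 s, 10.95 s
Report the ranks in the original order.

6, 2.5, 1, 4.5, 4.5, 7, 2.5

Sorted (ascending): 10.6, 10.95, 10.95, 11.98, 11.98, 13.48, 13.6
The 2 values of 10.95 occupy positions 2–3 → average rank (2+3)/2 = 2.5.
The 2 values of 11.98 occupy positions 4–5 → average rank (4+5)/2 = 4.5.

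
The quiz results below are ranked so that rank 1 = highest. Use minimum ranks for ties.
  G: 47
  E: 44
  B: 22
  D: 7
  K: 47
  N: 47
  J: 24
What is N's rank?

1

Sorted (descending): 47, 47, 47, 44, 24, 22, 7
The 3 values of 47 occupy positions 1–3 → each gets rank 1.
N has value 47 → rank 1.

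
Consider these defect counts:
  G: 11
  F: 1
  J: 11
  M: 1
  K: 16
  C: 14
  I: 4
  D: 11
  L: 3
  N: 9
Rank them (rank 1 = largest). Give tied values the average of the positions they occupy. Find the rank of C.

Sorted (descending): 16, 14, 11, 11, 11, 9, 4, 3, 1, 1
The 3 values of 11 occupy positions 3–5 → average rank 4.
The 2 values of 1 occupy positions 9–10 → average rank (9+10)/2 = 9.5.
C has value 14 → rank 2.

2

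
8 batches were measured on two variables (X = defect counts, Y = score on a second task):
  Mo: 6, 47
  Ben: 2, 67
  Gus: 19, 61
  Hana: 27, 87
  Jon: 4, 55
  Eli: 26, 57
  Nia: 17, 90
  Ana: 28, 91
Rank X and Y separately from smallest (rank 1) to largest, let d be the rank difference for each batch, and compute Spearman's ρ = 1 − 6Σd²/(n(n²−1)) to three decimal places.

0.524

Ranks of variable 1: 3, 1, 5, 7, 2, 6, 4, 8
Ranks of variable 2: 1, 5, 4, 6, 2, 3, 7, 8
d = r₁ − r₂: 2, -4, 1, 1, 0, 3, -3, 0
d²: 4, 16, 1, 1, 0, 9, 9, 0; Σd² = 40
ρ = 1 − 6·40/(8·63) = 1 − 240/504 = 0.524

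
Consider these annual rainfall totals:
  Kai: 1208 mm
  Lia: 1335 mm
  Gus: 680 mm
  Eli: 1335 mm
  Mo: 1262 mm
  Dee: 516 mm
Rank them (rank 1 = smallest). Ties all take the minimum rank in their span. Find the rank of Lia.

5

Sorted (ascending): 516, 680, 1208, 1262, 1335, 1335
The 2 values of 1335 occupy positions 5–6 → each gets rank 5.
Lia has value 1335 mm → rank 5.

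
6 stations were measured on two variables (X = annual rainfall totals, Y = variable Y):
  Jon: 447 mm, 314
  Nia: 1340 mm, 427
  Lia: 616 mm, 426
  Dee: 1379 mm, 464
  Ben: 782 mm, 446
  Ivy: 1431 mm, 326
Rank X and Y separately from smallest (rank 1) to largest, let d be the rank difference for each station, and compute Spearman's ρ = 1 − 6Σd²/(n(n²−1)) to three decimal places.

Ranks of variable 1: 1, 4, 2, 5, 3, 6
Ranks of variable 2: 1, 4, 3, 6, 5, 2
d = r₁ − r₂: 0, 0, -1, -1, -2, 4
d²: 0, 0, 1, 1, 4, 16; Σd² = 22
ρ = 1 − 6·22/(6·35) = 1 − 132/210 = 0.371

0.371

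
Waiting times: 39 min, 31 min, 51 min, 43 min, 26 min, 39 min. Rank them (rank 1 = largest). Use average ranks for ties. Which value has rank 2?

43

Sorted (descending): 51, 43, 39, 39, 31, 26
The 2 values of 39 occupy positions 3–4 → average rank (3+4)/2 = 3.5.
Rank 2 → value 43.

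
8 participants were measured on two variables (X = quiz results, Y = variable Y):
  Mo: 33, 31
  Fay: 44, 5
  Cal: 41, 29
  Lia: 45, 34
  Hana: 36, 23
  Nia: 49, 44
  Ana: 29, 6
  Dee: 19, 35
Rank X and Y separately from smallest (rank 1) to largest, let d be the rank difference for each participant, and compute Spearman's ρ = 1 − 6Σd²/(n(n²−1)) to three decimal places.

Ranks of variable 1: 3, 6, 5, 7, 4, 8, 2, 1
Ranks of variable 2: 5, 1, 4, 6, 3, 8, 2, 7
d = r₁ − r₂: -2, 5, 1, 1, 1, 0, 0, -6
d²: 4, 25, 1, 1, 1, 0, 0, 36; Σd² = 68
ρ = 1 − 6·68/(8·63) = 1 − 408/504 = 0.190

0.190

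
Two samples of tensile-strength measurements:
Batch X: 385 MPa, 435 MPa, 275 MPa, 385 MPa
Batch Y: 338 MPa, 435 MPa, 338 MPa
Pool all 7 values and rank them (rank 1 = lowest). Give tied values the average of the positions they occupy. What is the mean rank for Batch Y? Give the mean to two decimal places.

3.83

Sorted (ascending): 275, 338, 338, 385, 385, 435, 435
The 2 values of 338 occupy positions 2–3 → average rank (2+3)/2 = 2.5.
The 2 values of 385 occupy positions 4–5 → average rank (4+5)/2 = 4.5.
The 2 values of 435 occupy positions 6–7 → average rank (6+7)/2 = 6.5.
Batch Y values → pooled ranks: 338→2.5, 435→6.5, 338→2.5
Mean rank = (2.5 + 6.5 + 2.5) / 3 = 3.83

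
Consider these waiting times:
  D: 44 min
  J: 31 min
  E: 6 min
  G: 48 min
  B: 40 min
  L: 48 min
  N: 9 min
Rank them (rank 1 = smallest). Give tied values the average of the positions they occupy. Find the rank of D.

5

Sorted (ascending): 6, 9, 31, 40, 44, 48, 48
The 2 values of 48 occupy positions 6–7 → average rank (6+7)/2 = 6.5.
D has value 44 min → rank 5.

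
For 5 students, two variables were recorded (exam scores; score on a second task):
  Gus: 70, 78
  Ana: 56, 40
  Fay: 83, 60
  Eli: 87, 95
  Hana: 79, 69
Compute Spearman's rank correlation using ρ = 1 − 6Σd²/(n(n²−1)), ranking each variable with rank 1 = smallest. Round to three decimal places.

0.600

Ranks of variable 1: 2, 1, 4, 5, 3
Ranks of variable 2: 4, 1, 2, 5, 3
d = r₁ − r₂: -2, 0, 2, 0, 0
d²: 4, 0, 4, 0, 0; Σd² = 8
ρ = 1 − 6·8/(5·24) = 1 − 48/120 = 0.600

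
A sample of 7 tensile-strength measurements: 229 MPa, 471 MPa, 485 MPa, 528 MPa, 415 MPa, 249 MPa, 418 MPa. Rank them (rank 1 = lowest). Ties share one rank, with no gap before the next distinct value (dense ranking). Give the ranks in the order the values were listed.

Sorted (ascending): 229, 249, 415, 418, 471, 485, 528
No ties — each value takes its position as its rank.

1, 5, 6, 7, 3, 2, 4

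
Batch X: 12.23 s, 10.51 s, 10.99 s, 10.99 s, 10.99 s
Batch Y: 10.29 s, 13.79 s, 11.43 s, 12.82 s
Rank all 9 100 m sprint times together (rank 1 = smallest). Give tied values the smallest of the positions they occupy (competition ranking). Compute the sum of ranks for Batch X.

Sorted (ascending): 10.29, 10.51, 10.99, 10.99, 10.99, 11.43, 12.23, 12.82, 13.79
The 3 values of 10.99 occupy positions 3–5 → each gets rank 3.
Batch X values → pooled ranks: 12.23→7, 10.51→2, 10.99→3, 10.99→3, 10.99→3
Rank sum = 7 + 2 + 3 + 3 + 3 = 18

18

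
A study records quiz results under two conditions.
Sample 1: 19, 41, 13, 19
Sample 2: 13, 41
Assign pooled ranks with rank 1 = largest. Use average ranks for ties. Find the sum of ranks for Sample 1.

14

Sorted (descending): 41, 41, 19, 19, 13, 13
The 2 values of 41 occupy positions 1–2 → average rank (1+2)/2 = 1.5.
The 2 values of 19 occupy positions 3–4 → average rank (3+4)/2 = 3.5.
The 2 values of 13 occupy positions 5–6 → average rank (5+6)/2 = 5.5.
Sample 1 values → pooled ranks: 19→3.5, 41→1.5, 13→5.5, 19→3.5
Rank sum = 3.5 + 1.5 + 5.5 + 3.5 = 14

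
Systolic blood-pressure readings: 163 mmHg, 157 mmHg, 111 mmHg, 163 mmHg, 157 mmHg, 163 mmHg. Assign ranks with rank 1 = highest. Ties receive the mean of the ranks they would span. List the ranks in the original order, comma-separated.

Sorted (descending): 163, 163, 163, 157, 157, 111
The 3 values of 163 occupy positions 1–3 → average rank 2.
The 2 values of 157 occupy positions 4–5 → average rank (4+5)/2 = 4.5.

2, 4.5, 6, 2, 4.5, 2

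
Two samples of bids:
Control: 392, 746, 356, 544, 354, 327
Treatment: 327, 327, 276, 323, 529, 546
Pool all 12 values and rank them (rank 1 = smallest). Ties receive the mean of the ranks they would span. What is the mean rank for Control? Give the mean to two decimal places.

7.83

Sorted (ascending): 276, 323, 327, 327, 327, 354, 356, 392, 529, 544, 546, 746
The 3 values of 327 occupy positions 3–5 → average rank 4.
Control values → pooled ranks: 392→8, 746→12, 356→7, 544→10, 354→6, 327→4
Mean rank = (8 + 12 + 7 + 10 + 6 + 4) / 6 = 7.83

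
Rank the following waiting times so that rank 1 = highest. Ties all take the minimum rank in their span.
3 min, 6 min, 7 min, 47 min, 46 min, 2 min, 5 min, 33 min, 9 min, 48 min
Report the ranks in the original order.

9, 7, 6, 2, 3, 10, 8, 4, 5, 1

Sorted (descending): 48, 47, 46, 33, 9, 7, 6, 5, 3, 2
No ties — each value takes its position as its rank.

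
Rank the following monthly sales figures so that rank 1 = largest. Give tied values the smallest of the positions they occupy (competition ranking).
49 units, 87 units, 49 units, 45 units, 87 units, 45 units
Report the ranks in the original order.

Sorted (descending): 87, 87, 49, 49, 45, 45
The 2 values of 87 occupy positions 1–2 → each gets rank 1.
The 2 values of 49 occupy positions 3–4 → each gets rank 3.
The 2 values of 45 occupy positions 5–6 → each gets rank 5.

3, 1, 3, 5, 1, 5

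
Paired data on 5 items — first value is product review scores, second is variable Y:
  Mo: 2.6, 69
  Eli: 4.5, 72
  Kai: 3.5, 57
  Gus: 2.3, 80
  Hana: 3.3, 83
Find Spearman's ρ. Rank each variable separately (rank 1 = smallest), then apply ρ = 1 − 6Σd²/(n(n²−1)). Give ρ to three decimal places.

-0.300

Ranks of variable 1: 2, 5, 4, 1, 3
Ranks of variable 2: 2, 3, 1, 4, 5
d = r₁ − r₂: 0, 2, 3, -3, -2
d²: 0, 4, 9, 9, 4; Σd² = 26
ρ = 1 − 6·26/(5·24) = 1 − 156/120 = -0.300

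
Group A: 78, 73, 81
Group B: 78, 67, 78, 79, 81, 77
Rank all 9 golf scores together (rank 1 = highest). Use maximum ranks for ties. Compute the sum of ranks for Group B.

33

Sorted (descending): 81, 81, 79, 78, 78, 78, 77, 73, 67
The 2 values of 81 occupy positions 1–2 → each gets rank 2.
The 3 values of 78 occupy positions 4–6 → each gets rank 6.
Group B values → pooled ranks: 78→6, 67→9, 78→6, 79→3, 81→2, 77→7
Rank sum = 6 + 9 + 6 + 3 + 2 + 7 = 33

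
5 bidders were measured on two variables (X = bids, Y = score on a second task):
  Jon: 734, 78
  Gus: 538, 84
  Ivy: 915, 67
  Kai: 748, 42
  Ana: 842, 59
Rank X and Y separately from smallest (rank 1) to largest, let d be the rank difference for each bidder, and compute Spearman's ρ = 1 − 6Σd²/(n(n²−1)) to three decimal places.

Ranks of variable 1: 2, 1, 5, 3, 4
Ranks of variable 2: 4, 5, 3, 1, 2
d = r₁ − r₂: -2, -4, 2, 2, 2
d²: 4, 16, 4, 4, 4; Σd² = 32
ρ = 1 − 6·32/(5·24) = 1 − 192/120 = -0.600

-0.600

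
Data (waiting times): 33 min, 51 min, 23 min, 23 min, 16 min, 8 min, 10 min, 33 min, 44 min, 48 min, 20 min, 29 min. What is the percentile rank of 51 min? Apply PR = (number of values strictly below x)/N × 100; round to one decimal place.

N = 12.
Strictly below 51: 11. Equal to 51: 1.
PR = 11/12 × 100 = 91.7

91.7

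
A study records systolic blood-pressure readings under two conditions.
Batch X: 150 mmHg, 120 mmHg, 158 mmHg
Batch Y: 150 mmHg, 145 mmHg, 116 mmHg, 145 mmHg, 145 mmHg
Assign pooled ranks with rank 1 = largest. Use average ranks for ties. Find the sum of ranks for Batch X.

10.5

Sorted (descending): 158, 150, 150, 145, 145, 145, 120, 116
The 2 values of 150 occupy positions 2–3 → average rank (2+3)/2 = 2.5.
The 3 values of 145 occupy positions 4–6 → average rank 5.
Batch X values → pooled ranks: 150→2.5, 120→7, 158→1
Rank sum = 2.5 + 7 + 1 = 10.5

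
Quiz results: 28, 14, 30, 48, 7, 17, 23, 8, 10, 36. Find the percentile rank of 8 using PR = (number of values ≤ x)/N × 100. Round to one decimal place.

N = 10.
Strictly below 8: 1. Equal to 8: 1.
PR = 2/10 × 100 = 20.0

20.0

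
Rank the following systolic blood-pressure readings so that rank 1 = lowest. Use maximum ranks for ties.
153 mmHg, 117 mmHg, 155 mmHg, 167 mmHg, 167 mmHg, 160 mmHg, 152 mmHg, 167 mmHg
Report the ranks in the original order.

Sorted (ascending): 117, 152, 153, 155, 160, 167, 167, 167
The 3 values of 167 occupy positions 6–8 → each gets rank 8.

3, 1, 4, 8, 8, 5, 2, 8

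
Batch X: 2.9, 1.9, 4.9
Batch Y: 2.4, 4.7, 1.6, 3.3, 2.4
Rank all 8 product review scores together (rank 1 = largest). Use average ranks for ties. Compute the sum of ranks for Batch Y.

24

Sorted (descending): 4.9, 4.7, 3.3, 2.9, 2.4, 2.4, 1.9, 1.6
The 2 values of 2.4 occupy positions 5–6 → average rank (5+6)/2 = 5.5.
Batch Y values → pooled ranks: 2.4→5.5, 4.7→2, 1.6→8, 3.3→3, 2.4→5.5
Rank sum = 5.5 + 2 + 8 + 3 + 5.5 = 24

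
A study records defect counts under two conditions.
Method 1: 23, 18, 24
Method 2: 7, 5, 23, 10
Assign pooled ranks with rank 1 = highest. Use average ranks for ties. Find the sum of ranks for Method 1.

Sorted (descending): 24, 23, 23, 18, 10, 7, 5
The 2 values of 23 occupy positions 2–3 → average rank (2+3)/2 = 2.5.
Method 1 values → pooled ranks: 23→2.5, 18→4, 24→1
Rank sum = 2.5 + 4 + 1 = 7.5

7.5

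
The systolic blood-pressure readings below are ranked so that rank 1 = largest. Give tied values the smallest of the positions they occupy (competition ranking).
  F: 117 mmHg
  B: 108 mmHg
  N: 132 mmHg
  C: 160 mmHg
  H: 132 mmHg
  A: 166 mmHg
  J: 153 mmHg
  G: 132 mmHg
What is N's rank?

4

Sorted (descending): 166, 160, 153, 132, 132, 132, 117, 108
The 3 values of 132 occupy positions 4–6 → each gets rank 4.
N has value 132 mmHg → rank 4.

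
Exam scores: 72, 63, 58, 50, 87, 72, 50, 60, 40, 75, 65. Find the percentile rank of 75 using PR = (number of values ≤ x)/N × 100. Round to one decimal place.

N = 11.
Strictly below 75: 9. Equal to 75: 1.
PR = 10/11 × 100 = 90.9

90.9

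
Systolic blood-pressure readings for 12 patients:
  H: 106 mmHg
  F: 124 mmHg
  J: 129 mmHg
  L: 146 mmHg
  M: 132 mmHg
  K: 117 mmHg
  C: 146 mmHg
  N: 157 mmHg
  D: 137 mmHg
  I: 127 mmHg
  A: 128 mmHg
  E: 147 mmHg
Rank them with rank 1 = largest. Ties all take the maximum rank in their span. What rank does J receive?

Sorted (descending): 157, 147, 146, 146, 137, 132, 129, 128, 127, 124, 117, 106
The 2 values of 146 occupy positions 3–4 → each gets rank 4.
J has value 129 mmHg → rank 7.

7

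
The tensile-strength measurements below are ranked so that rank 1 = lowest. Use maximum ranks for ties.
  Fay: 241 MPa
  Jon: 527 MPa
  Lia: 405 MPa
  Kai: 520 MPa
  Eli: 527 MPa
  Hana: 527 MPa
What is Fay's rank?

1

Sorted (ascending): 241, 405, 520, 527, 527, 527
The 3 values of 527 occupy positions 4–6 → each gets rank 6.
Fay has value 241 MPa → rank 1.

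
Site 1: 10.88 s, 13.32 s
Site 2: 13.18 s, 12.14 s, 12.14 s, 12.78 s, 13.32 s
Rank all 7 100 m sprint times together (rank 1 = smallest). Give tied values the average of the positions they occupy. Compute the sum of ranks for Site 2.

Sorted (ascending): 10.88, 12.14, 12.14, 12.78, 13.18, 13.32, 13.32
The 2 values of 12.14 occupy positions 2–3 → average rank (2+3)/2 = 2.5.
The 2 values of 13.32 occupy positions 6–7 → average rank (6+7)/2 = 6.5.
Site 2 values → pooled ranks: 13.18→5, 12.14→2.5, 12.14→2.5, 12.78→4, 13.32→6.5
Rank sum = 5 + 2.5 + 2.5 + 4 + 6.5 = 20.5

20.5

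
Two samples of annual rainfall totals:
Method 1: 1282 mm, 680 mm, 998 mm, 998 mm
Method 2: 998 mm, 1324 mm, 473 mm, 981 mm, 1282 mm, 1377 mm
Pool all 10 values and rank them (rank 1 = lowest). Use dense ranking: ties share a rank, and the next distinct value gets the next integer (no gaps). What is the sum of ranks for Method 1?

15

Sorted (ascending): 473, 680, 981, 998, 998, 998, 1282, 1282, 1324, 1377
The 3 values of 998 share dense rank 4.
The 2 values of 1282 share dense rank 5.
Remaining distinct values take the next consecutive integers.
Method 1 values → pooled ranks: 1282→5, 680→2, 998→4, 998→4
Rank sum = 5 + 2 + 4 + 4 = 15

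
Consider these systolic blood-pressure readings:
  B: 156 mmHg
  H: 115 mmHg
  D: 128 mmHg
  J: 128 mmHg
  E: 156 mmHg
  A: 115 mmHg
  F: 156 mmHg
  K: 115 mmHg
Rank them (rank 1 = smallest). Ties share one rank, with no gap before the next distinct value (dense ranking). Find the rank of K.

Sorted (ascending): 115, 115, 115, 128, 128, 156, 156, 156
The 3 values of 115 share dense rank 1.
The 2 values of 128 share dense rank 2.
The 3 values of 156 share dense rank 3.
K has value 115 mmHg → rank 1.

1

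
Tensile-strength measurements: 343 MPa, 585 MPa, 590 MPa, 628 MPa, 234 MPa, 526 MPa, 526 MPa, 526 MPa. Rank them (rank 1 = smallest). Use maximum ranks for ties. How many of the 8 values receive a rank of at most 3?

2

Sorted (ascending): 234, 343, 526, 526, 526, 585, 590, 628
The 3 values of 526 occupy positions 3–5 → each gets rank 5.
Ranks ≤ 3: {1, 2} → 2 values.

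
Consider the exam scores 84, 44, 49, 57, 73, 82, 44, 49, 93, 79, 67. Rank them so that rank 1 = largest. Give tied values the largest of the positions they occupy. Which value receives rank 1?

93

Sorted (descending): 93, 84, 82, 79, 73, 67, 57, 49, 49, 44, 44
The 2 values of 49 occupy positions 8–9 → each gets rank 9.
The 2 values of 44 occupy positions 10–11 → each gets rank 11.
Rank 1 → value 93.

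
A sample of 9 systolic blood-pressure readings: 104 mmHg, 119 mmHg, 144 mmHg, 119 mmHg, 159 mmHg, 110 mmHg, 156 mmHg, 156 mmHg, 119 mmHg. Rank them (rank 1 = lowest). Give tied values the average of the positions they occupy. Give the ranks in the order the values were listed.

Sorted (ascending): 104, 110, 119, 119, 119, 144, 156, 156, 159
The 3 values of 119 occupy positions 3–5 → average rank 4.
The 2 values of 156 occupy positions 7–8 → average rank (7+8)/2 = 7.5.

1, 4, 6, 4, 9, 2, 7.5, 7.5, 4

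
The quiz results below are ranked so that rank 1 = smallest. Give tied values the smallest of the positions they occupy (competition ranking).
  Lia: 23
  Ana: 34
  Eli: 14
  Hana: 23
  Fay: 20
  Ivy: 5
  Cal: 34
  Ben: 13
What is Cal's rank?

Sorted (ascending): 5, 13, 14, 20, 23, 23, 34, 34
The 2 values of 23 occupy positions 5–6 → each gets rank 5.
The 2 values of 34 occupy positions 7–8 → each gets rank 7.
Cal has value 34 → rank 7.

7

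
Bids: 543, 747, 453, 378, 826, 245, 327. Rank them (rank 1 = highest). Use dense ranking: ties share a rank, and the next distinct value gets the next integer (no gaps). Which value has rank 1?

826

Sorted (descending): 826, 747, 543, 453, 378, 327, 245
No ties — each value takes its position as its rank.
Rank 1 → value 826.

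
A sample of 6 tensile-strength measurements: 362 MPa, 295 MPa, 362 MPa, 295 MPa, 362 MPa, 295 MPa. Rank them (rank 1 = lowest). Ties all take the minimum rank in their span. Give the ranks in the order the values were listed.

4, 1, 4, 1, 4, 1

Sorted (ascending): 295, 295, 295, 362, 362, 362
The 3 values of 295 occupy positions 1–3 → each gets rank 1.
The 3 values of 362 occupy positions 4–6 → each gets rank 4.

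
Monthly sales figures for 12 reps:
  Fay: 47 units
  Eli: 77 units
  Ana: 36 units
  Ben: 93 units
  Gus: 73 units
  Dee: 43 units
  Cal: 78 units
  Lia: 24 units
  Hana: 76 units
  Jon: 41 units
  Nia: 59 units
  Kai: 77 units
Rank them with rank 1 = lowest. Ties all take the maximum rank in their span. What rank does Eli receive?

Sorted (ascending): 24, 36, 41, 43, 47, 59, 73, 76, 77, 77, 78, 93
The 2 values of 77 occupy positions 9–10 → each gets rank 10.
Eli has value 77 units → rank 10.

10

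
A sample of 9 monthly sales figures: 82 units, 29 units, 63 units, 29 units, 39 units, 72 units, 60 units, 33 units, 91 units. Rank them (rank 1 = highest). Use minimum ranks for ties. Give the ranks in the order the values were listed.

Sorted (descending): 91, 82, 72, 63, 60, 39, 33, 29, 29
The 2 values of 29 occupy positions 8–9 → each gets rank 8.

2, 8, 4, 8, 6, 3, 5, 7, 1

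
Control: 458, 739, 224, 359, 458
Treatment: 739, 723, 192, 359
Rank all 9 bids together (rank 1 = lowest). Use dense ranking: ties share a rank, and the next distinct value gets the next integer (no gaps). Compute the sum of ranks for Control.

19

Sorted (ascending): 192, 224, 359, 359, 458, 458, 723, 739, 739
The 2 values of 359 share dense rank 3.
The 2 values of 458 share dense rank 4.
The 2 values of 739 share dense rank 6.
Remaining distinct values take the next consecutive integers.
Control values → pooled ranks: 458→4, 739→6, 224→2, 359→3, 458→4
Rank sum = 4 + 6 + 2 + 3 + 4 = 19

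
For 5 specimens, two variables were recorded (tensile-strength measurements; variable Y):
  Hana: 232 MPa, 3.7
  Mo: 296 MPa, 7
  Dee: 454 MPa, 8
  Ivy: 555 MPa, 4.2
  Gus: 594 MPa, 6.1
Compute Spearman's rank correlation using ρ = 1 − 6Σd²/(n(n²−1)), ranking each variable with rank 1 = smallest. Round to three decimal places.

Ranks of variable 1: 1, 2, 3, 4, 5
Ranks of variable 2: 1, 4, 5, 2, 3
d = r₁ − r₂: 0, -2, -2, 2, 2
d²: 0, 4, 4, 4, 4; Σd² = 16
ρ = 1 − 6·16/(5·24) = 1 − 96/120 = 0.200

0.200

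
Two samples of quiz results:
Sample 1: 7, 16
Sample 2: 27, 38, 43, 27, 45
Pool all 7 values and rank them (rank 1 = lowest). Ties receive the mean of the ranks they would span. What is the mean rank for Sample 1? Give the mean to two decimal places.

1.50

Sorted (ascending): 7, 16, 27, 27, 38, 43, 45
The 2 values of 27 occupy positions 3–4 → average rank (3+4)/2 = 3.5.
Sample 1 values → pooled ranks: 7→1, 16→2
Mean rank = (1 + 2) / 2 = 1.50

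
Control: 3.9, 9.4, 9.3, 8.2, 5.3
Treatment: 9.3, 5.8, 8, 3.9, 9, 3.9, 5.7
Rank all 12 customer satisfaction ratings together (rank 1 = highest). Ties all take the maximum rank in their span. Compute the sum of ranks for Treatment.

52

Sorted (descending): 9.4, 9.3, 9.3, 9, 8.2, 8, 5.8, 5.7, 5.3, 3.9, 3.9, 3.9
The 2 values of 9.3 occupy positions 2–3 → each gets rank 3.
The 3 values of 3.9 occupy positions 10–12 → each gets rank 12.
Treatment values → pooled ranks: 9.3→3, 5.8→7, 8→6, 3.9→12, 9→4, 3.9→12, 5.7→8
Rank sum = 3 + 7 + 6 + 12 + 4 + 12 + 8 = 52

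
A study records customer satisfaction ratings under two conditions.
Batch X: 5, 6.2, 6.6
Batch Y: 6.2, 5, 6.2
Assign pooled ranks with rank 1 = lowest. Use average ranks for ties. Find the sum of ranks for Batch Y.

Sorted (ascending): 5, 5, 6.2, 6.2, 6.2, 6.6
The 2 values of 5 occupy positions 1–2 → average rank (1+2)/2 = 1.5.
The 3 values of 6.2 occupy positions 3–5 → average rank 4.
Batch Y values → pooled ranks: 6.2→4, 5→1.5, 6.2→4
Rank sum = 4 + 1.5 + 4 = 9.5

9.5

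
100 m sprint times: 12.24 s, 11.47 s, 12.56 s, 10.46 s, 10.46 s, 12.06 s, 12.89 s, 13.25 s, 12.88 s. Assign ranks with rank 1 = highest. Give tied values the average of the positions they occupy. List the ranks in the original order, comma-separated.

Sorted (descending): 13.25, 12.89, 12.88, 12.56, 12.24, 12.06, 11.47, 10.46, 10.46
The 2 values of 10.46 occupy positions 8–9 → average rank (8+9)/2 = 8.5.

5, 7, 4, 8.5, 8.5, 6, 2, 1, 3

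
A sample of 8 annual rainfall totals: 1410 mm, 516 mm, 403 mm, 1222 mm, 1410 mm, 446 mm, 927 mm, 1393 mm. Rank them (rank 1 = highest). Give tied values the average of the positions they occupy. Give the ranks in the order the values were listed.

Sorted (descending): 1410, 1410, 1393, 1222, 927, 516, 446, 403
The 2 values of 1410 occupy positions 1–2 → average rank (1+2)/2 = 1.5.

1.5, 6, 8, 4, 1.5, 7, 5, 3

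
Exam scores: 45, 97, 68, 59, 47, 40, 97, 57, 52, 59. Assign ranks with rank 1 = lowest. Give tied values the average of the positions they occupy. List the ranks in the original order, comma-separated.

Sorted (ascending): 40, 45, 47, 52, 57, 59, 59, 68, 97, 97
The 2 values of 59 occupy positions 6–7 → average rank (6+7)/2 = 6.5.
The 2 values of 97 occupy positions 9–10 → average rank (9+10)/2 = 9.5.

2, 9.5, 8, 6.5, 3, 1, 9.5, 5, 4, 6.5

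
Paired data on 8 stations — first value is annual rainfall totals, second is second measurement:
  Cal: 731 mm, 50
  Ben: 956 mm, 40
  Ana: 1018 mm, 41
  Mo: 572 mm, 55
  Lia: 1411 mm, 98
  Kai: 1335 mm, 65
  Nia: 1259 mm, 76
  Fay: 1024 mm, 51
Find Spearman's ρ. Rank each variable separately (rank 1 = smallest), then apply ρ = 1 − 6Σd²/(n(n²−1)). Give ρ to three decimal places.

0.667

Ranks of variable 1: 2, 3, 4, 1, 8, 7, 6, 5
Ranks of variable 2: 3, 1, 2, 5, 8, 6, 7, 4
d = r₁ − r₂: -1, 2, 2, -4, 0, 1, -1, 1
d²: 1, 4, 4, 16, 0, 1, 1, 1; Σd² = 28
ρ = 1 − 6·28/(8·63) = 1 − 168/504 = 0.667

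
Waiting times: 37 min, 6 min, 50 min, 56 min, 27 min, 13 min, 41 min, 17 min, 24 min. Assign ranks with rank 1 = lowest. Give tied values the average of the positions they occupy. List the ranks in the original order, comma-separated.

6, 1, 8, 9, 5, 2, 7, 3, 4

Sorted (ascending): 6, 13, 17, 24, 27, 37, 41, 50, 56
No ties — each value takes its position as its rank.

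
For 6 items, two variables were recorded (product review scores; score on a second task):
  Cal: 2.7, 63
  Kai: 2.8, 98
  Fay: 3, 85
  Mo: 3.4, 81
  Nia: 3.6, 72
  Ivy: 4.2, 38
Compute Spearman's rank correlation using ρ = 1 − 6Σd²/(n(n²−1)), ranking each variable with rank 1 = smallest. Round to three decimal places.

Ranks of variable 1: 1, 2, 3, 4, 5, 6
Ranks of variable 2: 2, 6, 5, 4, 3, 1
d = r₁ − r₂: -1, -4, -2, 0, 2, 5
d²: 1, 16, 4, 0, 4, 25; Σd² = 50
ρ = 1 − 6·50/(6·35) = 1 − 300/210 = -0.429

-0.429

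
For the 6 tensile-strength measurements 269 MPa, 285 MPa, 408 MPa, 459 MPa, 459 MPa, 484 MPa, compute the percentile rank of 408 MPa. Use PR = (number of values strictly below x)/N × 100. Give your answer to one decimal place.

N = 6.
Strictly below 408: 2. Equal to 408: 1.
PR = 2/6 × 100 = 33.3

33.3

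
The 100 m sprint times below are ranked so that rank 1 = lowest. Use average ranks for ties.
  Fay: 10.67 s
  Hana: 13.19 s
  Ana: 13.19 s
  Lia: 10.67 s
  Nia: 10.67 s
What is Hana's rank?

4.5

Sorted (ascending): 10.67, 10.67, 10.67, 13.19, 13.19
The 3 values of 10.67 occupy positions 1–3 → average rank 2.
The 2 values of 13.19 occupy positions 4–5 → average rank (4+5)/2 = 4.5.
Hana has value 13.19 s → rank 4.5.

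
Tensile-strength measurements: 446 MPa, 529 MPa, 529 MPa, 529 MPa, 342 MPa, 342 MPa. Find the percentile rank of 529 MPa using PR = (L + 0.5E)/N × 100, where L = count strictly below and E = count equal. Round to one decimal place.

75.0

N = 6.
Strictly below 529: 3. Equal to 529: 3.
PR = (3 + 0.5·3)/6 × 100 = 75.0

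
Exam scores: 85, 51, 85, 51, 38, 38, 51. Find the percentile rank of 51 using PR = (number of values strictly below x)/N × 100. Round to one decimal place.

28.6

N = 7.
Strictly below 51: 2. Equal to 51: 3.
PR = 2/7 × 100 = 28.6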